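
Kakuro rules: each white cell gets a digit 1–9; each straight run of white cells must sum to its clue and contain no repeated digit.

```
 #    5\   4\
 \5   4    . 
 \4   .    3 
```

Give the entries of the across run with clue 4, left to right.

1 3

4 in 2 cells must be {1,3}.
R1C2 = 5 − 4 = 1 completes the 5 across.
R2C1 = 4 − 3 = 1 completes the 4 across.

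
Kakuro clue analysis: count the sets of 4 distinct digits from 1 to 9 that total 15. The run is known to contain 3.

4

4 distinct digits from 1–9 sum between 10 and 30.
Keeping only sets containing 3.
Enumerating: {1,2,3,9}, {1,3,4,7}, {1,3,5,6}, {2,3,4,6}.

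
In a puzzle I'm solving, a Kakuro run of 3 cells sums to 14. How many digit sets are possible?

3 distinct digits from 1–9 sum between 6 and 24.

8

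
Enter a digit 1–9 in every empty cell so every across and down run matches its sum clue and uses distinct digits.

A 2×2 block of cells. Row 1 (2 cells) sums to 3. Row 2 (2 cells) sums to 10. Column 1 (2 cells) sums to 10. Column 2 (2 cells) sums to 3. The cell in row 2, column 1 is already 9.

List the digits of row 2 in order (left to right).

3 in 2 cells must be {1,2}.
(1,1) = 10 − 9 = 1 completes the 10 down.
(1,2) = 3 − 1 = 2 completes the 3 across.
(2,2) = 10 − 9 = 1 completes the 10 across.

9 1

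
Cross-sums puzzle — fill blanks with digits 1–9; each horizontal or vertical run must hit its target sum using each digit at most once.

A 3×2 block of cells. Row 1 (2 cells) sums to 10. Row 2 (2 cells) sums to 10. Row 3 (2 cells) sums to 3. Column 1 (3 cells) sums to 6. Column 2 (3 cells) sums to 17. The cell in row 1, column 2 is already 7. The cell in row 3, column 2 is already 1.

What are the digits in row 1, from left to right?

3 in 2 cells must be {1,2}; 6 in 3 cells must be {1,2,3}.
(1,1) = 10 − 7 = 3 completes the 10 across.
(2,2) = 17 − 8 = 9 completes the 17 down.
(3,1) = 3 − 1 = 2 completes the 3 across.
(2,1) = 10 − 9 = 1 completes the 10 across.

3 7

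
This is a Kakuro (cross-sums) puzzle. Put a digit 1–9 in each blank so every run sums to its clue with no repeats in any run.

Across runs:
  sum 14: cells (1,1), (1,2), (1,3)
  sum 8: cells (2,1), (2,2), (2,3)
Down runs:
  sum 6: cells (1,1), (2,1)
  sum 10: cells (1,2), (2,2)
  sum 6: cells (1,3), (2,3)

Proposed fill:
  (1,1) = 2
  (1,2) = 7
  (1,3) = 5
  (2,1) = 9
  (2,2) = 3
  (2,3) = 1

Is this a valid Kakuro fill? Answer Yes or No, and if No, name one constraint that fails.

No — the down run (1,1)–(2,1) sums to 11, not 6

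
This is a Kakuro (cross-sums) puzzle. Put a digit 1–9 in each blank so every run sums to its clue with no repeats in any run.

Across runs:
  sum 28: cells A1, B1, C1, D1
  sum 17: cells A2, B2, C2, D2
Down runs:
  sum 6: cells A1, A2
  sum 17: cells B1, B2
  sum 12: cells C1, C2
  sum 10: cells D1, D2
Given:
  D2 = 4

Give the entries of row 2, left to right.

1 9 3 4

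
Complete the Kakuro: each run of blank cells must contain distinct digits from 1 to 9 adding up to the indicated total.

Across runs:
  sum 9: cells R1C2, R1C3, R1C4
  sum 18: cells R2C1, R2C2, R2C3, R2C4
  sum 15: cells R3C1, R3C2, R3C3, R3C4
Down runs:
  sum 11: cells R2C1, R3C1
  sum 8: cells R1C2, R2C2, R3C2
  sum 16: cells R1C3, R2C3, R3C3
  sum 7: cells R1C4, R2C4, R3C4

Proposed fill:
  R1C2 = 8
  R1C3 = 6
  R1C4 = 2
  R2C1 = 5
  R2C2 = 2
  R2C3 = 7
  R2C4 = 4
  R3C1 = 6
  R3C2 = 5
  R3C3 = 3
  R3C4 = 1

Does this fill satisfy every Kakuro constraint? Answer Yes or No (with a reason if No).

No — the down run R1C2–R3C2 sums to 15, not 8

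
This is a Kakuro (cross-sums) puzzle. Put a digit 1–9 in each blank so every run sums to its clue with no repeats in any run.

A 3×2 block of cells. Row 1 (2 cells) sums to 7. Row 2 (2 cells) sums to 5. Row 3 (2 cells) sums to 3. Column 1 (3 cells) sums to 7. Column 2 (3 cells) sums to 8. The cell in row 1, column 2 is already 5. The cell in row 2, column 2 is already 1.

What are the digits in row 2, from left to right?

4, 1

3 in 2 cells must be {1,2}; 7 in 3 cells must be {1,2,4}.
(1,1) = 7 − 5 = 2 completes the 7 across.
(2,1) = 5 − 1 = 4 completes the 5 across.
(3,1) = 7 − 6 = 1 completes the 7 down.
(3,2) = 3 − 1 = 2 completes the 3 across.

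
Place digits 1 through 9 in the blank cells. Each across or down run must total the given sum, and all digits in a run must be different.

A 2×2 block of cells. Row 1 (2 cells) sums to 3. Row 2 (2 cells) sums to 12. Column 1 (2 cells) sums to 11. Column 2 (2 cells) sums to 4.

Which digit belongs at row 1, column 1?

2

3 in 2 cells must be {1,2}; 4 in 2 cells must be {1,3}.
The 3 across and the 11 down share only 2, so (1,1) = 2.
(1,2) = 3 − 2 = 1 completes the 3 across.
(2,1) = 11 − 2 = 9 completes the 11 down.
(2,2) = 12 − 9 = 3 completes the 12 across.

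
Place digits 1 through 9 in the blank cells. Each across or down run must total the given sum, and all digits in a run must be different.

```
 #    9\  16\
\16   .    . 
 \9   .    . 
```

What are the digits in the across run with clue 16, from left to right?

16 in 2 cells must be {7,9}.
The 16 across and the 9 down share only 7, so R1C1 = 7.
R1C2 = 16 − 7 = 9 completes the 16 across.
R2C1 = 9 − 7 = 2 completes the 9 down.
R2C2 = 9 − 2 = 7 completes the 9 across.

7 9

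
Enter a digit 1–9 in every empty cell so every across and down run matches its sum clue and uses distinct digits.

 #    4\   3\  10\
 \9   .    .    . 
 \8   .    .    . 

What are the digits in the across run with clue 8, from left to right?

3, 1, 4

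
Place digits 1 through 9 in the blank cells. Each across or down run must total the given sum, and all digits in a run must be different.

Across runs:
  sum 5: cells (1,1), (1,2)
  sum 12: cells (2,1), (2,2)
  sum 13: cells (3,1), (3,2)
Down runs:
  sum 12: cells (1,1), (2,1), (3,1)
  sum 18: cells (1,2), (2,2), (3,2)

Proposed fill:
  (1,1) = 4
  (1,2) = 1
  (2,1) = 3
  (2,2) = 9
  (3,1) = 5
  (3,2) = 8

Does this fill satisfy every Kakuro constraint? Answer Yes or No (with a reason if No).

Yes

Across: 4+1=5; 3+9=12; 5+8=13. Down: 4+3+5=12; 1+9+8=18. No digit repeats within any run.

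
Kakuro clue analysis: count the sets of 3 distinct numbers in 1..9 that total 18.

7

3 distinct digits from 1–9 sum between 6 and 24.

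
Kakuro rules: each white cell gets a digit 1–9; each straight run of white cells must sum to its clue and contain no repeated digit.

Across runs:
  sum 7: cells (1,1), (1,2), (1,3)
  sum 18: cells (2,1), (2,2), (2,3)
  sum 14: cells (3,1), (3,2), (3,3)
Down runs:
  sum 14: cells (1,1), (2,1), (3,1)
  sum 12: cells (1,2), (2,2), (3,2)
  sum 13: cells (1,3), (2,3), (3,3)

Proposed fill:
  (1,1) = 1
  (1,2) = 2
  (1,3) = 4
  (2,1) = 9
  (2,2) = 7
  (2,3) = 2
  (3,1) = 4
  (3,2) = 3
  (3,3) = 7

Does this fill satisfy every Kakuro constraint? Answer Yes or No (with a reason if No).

Across: 1+2+4=7; 9+7+2=18; 4+3+7=14. Down: 1+9+4=14; 2+7+3=12; 4+2+7=13. No digit repeats within any run.

Yes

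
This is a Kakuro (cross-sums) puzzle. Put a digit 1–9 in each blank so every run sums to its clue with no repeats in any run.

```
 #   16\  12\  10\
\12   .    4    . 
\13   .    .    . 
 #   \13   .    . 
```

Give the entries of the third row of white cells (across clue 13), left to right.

7 6

16 in 2 cells must be {7,9}.
Given what's placed, R1C1 must be 7 to fit the 12 across and 16 down.
R1C3 = 12 − 11 = 1 completes the 12 across.
R2C1 = 16 − 7 = 9 completes the 16 down.
R2C3 = 3: the only remaining digit allowed by both the 13 across and the 10 down.
R3C3 = 10 − 4 = 6 completes the 10 down.
R2C2 = 13 − 12 = 1 completes the 13 across.
R3C2 = 13 − 6 = 7 completes the 13 across.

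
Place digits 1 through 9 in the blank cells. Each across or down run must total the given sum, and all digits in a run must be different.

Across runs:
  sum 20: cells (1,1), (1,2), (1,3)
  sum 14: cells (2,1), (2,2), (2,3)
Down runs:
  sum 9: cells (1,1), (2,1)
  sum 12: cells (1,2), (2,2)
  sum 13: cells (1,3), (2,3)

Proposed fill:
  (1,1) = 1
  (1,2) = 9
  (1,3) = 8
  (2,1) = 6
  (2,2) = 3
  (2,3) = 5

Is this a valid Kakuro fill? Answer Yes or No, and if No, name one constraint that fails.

No — the down run (1,1)–(2,1) sums to 7, not 9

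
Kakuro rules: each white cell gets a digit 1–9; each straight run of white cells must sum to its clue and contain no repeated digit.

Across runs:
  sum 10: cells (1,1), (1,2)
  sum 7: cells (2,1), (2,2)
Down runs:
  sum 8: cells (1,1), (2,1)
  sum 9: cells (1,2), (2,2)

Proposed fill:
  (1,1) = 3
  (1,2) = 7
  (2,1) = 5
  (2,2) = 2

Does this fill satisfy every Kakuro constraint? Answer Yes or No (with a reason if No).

Yes

Across: 3+7=10; 5+2=7. Down: 3+5=8; 7+2=9. No digit repeats within any run.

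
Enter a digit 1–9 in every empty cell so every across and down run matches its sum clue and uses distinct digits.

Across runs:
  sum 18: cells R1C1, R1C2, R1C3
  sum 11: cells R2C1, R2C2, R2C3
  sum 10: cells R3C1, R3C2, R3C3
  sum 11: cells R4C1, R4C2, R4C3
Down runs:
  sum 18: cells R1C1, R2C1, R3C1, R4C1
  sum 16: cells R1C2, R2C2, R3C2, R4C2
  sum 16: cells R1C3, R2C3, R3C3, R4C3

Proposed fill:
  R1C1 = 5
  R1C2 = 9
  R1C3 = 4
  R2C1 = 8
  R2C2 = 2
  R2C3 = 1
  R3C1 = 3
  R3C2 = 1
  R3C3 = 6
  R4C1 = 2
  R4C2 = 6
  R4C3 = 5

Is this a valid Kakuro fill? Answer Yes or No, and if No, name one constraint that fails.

No — the down run R1C2–R4C2 sums to 18, not 16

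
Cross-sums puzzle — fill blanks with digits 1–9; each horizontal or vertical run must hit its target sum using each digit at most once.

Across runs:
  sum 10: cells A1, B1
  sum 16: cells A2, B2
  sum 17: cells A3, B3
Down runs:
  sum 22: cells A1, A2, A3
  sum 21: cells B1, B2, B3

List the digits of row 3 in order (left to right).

9 8

16 in 2 cells must be {7,9}; 17 in 2 cells must be {8,9}.
Nothing is forced directly, so branch on A3, whose candidates are 8 or 9. If A3 = 8: that forces A1 = 9, after which B1 would have to be in {1} for the 10 across but in {4,5,6,7,8,9} for the 21 down — contradiction. So A3 = 9.
Given what's placed, A2 must be 7 to fit the 16 across and 22 down.
B2 = 16 − 7 = 9 completes the 16 across.
B3 = 17 − 9 = 8 completes the 17 across.
A1 = 22 − 16 = 6 completes the 22 down.
B1 = 10 − 6 = 4 completes the 10 across.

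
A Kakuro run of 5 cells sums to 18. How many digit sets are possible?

5 distinct digits from 1–9 sum between 15 and 35.
Enumerating: {1,2,3,4,8}, {1,2,3,5,7}, {1,2,4,5,6}.

3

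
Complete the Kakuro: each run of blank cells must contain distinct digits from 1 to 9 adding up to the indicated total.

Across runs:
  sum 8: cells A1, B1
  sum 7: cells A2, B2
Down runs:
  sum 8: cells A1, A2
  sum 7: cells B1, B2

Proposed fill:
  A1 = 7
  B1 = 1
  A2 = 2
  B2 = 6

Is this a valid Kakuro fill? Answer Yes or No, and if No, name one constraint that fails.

No — the down run A1–A2 sums to 9, not 8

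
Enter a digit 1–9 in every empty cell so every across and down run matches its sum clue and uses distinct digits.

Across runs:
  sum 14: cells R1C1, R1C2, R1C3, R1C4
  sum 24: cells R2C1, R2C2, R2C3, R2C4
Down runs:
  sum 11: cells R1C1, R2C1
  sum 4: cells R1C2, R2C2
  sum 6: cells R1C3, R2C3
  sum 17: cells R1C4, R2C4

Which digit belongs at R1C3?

2

4 in 2 cells must be {1,3}; 17 in 2 cells must be {8,9}.
Only 8 fits R1C4 under both its across sum 14 and down sum 17.
R2C4 = 17 − 8 = 9 completes the 17 down.
Nothing is forced directly, so branch on R1C1, whose candidates are 2 or 3. If R1C1 = 2: that forces R1C3 = 1, after which R2C1 would have to be in {1,2,3,4,5,6,7,8} for the 24 across but in {9} for the 11 down — contradiction. So R1C1 = 3.
R1C2 = 1: the only remaining digit allowed by both the 14 across and the 4 down.
R1C3 = 14 − 12 = 2 completes the 14 across.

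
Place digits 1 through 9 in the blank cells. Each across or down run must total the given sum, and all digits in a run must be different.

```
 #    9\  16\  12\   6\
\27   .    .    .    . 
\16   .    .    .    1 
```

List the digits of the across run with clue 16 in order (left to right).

3 7 5 1

16 in 2 cells must be {7,9}.
R1C4 = 6 − 1 = 5 completes the 6 down.
Nothing is forced directly, so branch on R1C1, whose candidates are 6 or 7. If R1C1 = 7: that forces R1C2 = 9, after which R1C3 would have to be in {6} for the 27 across but in {3,4,5,7,8,9} for the 12 down — contradiction. So R1C1 = 6.
R2C1 = 9 − 6 = 3 completes the 9 down.
Given what's placed, R2C2 must be 7 to fit the 16 across and 16 down.
R2C3 = 16 − 11 = 5 completes the 16 across.
R1C2 = 16 − 7 = 9 completes the 16 down.
R1C3 = 27 − 20 = 7 completes the 27 across.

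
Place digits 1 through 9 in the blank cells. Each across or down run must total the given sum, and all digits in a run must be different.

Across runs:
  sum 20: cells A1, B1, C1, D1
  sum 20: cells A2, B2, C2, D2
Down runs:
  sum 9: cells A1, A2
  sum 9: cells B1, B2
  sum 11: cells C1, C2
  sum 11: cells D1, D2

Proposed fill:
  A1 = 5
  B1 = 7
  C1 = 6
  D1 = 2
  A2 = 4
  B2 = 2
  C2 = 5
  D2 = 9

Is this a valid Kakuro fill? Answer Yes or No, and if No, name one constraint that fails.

Yes

Across: 5+7+6+2=20; 4+2+5+9=20. Down: 5+4=9; 7+2=9; 6+5=11; 2+9=11. No digit repeats within any run.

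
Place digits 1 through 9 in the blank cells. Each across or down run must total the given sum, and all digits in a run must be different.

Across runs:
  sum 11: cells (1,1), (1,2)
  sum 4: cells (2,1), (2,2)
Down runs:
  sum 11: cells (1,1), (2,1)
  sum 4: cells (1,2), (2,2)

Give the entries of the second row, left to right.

3 1

4 in 2 cells must be {1,3}.
The 11 across and the 4 down share only 3, so (1,2) = 3.
The 4 across and the 11 down share only 3, so (2,1) = 3.
(2,2) = 4 − 3 = 1 completes the 4 across.
(1,1) = 11 − 3 = 8 completes the 11 across.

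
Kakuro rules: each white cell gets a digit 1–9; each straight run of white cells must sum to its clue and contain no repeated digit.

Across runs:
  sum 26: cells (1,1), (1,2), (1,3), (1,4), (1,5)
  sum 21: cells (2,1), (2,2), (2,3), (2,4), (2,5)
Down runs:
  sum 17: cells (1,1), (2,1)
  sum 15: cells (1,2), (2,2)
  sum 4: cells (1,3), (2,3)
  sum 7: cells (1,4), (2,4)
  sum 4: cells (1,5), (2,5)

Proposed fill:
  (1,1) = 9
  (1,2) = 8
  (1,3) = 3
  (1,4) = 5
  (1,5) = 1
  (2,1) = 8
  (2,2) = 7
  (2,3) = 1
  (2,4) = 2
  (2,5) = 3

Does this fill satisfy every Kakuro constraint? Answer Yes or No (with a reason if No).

Yes

Across: 9+8+3+5+1=26; 8+7+1+2+3=21. Down: 9+8=17; 8+7=15; 3+1=4; 5+2=7; 1+3=4. No digit repeats within any run.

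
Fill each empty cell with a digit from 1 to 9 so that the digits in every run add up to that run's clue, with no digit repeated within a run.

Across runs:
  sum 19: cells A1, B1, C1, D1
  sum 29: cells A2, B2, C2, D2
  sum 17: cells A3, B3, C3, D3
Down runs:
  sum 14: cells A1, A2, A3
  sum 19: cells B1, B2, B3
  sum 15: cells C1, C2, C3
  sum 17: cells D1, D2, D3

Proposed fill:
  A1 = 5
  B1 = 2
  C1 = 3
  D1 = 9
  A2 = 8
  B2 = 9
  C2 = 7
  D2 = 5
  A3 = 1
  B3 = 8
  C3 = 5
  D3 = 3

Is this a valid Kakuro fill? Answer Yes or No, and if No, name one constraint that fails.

Yes

Across: 5+2+3+9=19; 8+9+7+5=29; 1+8+5+3=17. Down: 5+8+1=14; 2+9+8=19; 3+7+5=15; 9+5+3=17. No digit repeats within any run.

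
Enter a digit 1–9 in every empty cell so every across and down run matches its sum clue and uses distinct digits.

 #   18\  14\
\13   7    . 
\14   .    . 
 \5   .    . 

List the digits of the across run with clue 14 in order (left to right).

9 5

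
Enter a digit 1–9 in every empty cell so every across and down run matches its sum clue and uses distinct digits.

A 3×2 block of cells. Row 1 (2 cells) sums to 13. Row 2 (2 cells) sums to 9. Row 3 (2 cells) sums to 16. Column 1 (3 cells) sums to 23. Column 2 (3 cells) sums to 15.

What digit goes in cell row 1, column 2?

5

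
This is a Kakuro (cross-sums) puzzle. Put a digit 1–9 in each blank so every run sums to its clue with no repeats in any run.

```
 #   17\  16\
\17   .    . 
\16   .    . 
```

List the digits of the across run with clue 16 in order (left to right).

9, 7

17 in 2 cells must be {8,9}; 16 in 2 cells must be {7,9}.
The 17 across and the 16 down share only 9, so R1C2 = 9.
The 16 across and the 17 down share only 9, so R2C1 = 9.
R2C2 = 16 − 9 = 7 completes the 16 across.
R1C1 = 17 − 9 = 8 completes the 17 across.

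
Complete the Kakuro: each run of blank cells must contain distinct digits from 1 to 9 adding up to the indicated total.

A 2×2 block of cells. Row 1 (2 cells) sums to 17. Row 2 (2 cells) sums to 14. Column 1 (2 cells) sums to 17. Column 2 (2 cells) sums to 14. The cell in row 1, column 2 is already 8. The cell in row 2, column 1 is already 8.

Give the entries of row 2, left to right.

17 in 2 cells must be {8,9}.
(1,1) = 17 − 8 = 9 completes the 17 across.
(2,2) = 14 − 8 = 6 completes the 14 across.

8 6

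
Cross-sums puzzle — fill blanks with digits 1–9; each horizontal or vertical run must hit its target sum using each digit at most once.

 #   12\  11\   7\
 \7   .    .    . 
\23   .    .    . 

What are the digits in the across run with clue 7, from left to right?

7 in 3 cells must be {1,2,4}; 23 in 3 cells must be {6,8,9}.
The 7 across and the 12 down share only 4, so R1C1 = 4.
Given what's placed, R1C2 must be 2 to fit the 7 across and 11 down.
R1C3 = 7 − 6 = 1 completes the 7 across.
R2C1 = 12 − 4 = 8 completes the 12 down.
R2C2 = 11 − 2 = 9 completes the 11 down.
R2C3 = 23 − 17 = 6 completes the 23 across.

4, 2, 1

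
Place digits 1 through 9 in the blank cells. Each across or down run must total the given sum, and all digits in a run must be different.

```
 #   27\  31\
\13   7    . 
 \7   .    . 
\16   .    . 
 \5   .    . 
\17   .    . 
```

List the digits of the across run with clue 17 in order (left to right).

8 9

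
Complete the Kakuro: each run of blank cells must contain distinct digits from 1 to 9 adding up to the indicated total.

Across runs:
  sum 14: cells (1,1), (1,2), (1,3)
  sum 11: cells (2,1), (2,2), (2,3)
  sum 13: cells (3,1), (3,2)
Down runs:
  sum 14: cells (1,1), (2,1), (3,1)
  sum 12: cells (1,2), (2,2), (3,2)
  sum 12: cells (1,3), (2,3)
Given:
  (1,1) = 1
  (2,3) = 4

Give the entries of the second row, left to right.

6 1 4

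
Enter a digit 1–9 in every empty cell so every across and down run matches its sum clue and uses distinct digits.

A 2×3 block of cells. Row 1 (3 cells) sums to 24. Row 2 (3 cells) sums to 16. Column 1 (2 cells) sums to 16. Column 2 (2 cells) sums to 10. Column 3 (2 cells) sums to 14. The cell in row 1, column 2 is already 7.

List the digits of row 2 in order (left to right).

7 3 6

24 in 3 cells must be {7,8,9}; 16 in 2 cells must be {7,9}.
Given what's placed, (1,1) must be 9 to fit the 24 across and 16 down.
(1,3) = 24 − 16 = 8 completes the 24 across.
(2,1) = 16 − 9 = 7 completes the 16 down.
(2,2) = 10 − 7 = 3 completes the 10 down.
(2,3) = 16 − 10 = 6 completes the 16 across.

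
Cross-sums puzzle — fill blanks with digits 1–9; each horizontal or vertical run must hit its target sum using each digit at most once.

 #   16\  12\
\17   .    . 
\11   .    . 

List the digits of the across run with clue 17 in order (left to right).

17 in 2 cells must be {8,9}; 16 in 2 cells must be {7,9}.
The 17 across and the 16 down share only 9, so R1C1 = 9.
R1C2 = 17 − 9 = 8 completes the 17 across.
R2C1 = 16 − 9 = 7 completes the 16 down.
R2C2 = 11 − 7 = 4 completes the 11 across.

9, 8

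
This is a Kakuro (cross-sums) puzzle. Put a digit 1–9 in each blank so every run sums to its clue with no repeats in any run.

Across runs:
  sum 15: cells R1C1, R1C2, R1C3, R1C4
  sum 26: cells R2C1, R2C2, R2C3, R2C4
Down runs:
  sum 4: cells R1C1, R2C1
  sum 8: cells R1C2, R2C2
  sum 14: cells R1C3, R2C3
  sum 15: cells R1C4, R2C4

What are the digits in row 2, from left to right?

3 6 9 8

4 in 2 cells must be {1,3}.
Only 3 fits R2C1 under both its across sum 26 and down sum 4.
Given what's placed, R2C2 must be 6 to fit the 26 across and 8 down.
R1C1 = 4 − 3 = 1 completes the 4 down.
R1C2 = 8 − 6 = 2 completes the 8 down.
No cell is forced outright now. R2C3 can only be 8 or 9 (the digits allowed by both its 26 across and its 14 down). If R2C3 = 8: then R1C3 would have to be in {3,4,5,7,8,9} for the 15 across but in {6} for the 14 down — contradiction. So R2C3 = 9.
R1C3 = 14 − 9 = 5 completes the 14 down.
R1C4 = 15 − 8 = 7 completes the 15 across.
R2C4 = 26 − 18 = 8 completes the 26 across.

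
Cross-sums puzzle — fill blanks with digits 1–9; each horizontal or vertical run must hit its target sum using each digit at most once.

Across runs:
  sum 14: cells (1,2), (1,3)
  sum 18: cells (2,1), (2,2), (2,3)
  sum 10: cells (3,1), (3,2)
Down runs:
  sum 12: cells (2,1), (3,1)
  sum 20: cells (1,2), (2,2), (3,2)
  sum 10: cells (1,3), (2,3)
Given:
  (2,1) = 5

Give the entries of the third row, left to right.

7, 3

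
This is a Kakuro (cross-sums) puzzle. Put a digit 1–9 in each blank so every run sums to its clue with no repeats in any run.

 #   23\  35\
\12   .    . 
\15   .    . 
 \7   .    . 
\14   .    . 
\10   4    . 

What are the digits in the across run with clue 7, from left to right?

2 5

35 in 5 cells must be {5,6,7,8,9}.
R5C2 = 10 − 4 = 6 completes the 10 across.
Given what's placed, R3C2 must be 5 to fit the 7 across and 35 down.
R3C1 = 7 − 5 = 2 completes the 7 across.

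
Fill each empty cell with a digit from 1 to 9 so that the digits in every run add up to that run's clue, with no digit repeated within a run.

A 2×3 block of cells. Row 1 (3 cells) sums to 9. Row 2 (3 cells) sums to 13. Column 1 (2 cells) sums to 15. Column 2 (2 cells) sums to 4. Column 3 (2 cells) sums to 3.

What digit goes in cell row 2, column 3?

1

4 in 2 cells must be {1,3}; 3 in 2 cells must be {1,2}.
The 9 across and the 15 down share only 6, so (1,1) = 6.
Given what's placed, (1,2) must be 1 to fit the 9 across and 4 down.
(1,3) = 9 − 7 = 2 completes the 9 across.
(2,1) = 15 − 6 = 9 completes the 15 down.
(2,2) = 4 − 1 = 3 completes the 4 down.
(2,3) = 13 − 12 = 1 completes the 13 across.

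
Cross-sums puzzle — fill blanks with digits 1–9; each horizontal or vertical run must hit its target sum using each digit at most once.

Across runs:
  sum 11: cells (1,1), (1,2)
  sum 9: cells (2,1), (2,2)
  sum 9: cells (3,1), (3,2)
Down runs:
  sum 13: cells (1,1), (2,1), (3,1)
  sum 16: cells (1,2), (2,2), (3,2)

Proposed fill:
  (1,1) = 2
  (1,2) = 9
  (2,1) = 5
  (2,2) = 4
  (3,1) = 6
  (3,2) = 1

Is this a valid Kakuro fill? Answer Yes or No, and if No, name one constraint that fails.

No — the across run (3,1)–(3,2) sums to 7, not 9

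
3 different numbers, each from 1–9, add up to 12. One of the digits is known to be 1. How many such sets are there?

3 distinct digits from 1–9 sum between 6 and 24.
Keeping only sets containing 1.
Enumerating: {1,2,9}, {1,3,8}, {1,4,7}, {1,5,6}.

4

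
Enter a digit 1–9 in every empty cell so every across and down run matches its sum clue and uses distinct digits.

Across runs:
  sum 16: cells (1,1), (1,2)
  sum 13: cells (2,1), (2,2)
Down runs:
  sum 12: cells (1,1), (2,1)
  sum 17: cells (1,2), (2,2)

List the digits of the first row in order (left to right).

7 9

16 in 2 cells must be {7,9}; 17 in 2 cells must be {8,9}.
The 16 across and the 17 down share only 9, so (1,2) = 9.
(2,2) = 17 − 9 = 8 completes the 17 down.
(1,1) = 16 − 9 = 7 completes the 16 across.
(2,1) = 13 − 8 = 5 completes the 13 across.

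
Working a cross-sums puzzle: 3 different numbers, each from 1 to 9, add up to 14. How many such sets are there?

8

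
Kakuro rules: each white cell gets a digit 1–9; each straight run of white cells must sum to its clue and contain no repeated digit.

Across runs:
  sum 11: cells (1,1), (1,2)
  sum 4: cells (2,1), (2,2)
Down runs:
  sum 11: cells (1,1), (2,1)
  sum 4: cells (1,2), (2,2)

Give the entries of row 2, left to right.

3 1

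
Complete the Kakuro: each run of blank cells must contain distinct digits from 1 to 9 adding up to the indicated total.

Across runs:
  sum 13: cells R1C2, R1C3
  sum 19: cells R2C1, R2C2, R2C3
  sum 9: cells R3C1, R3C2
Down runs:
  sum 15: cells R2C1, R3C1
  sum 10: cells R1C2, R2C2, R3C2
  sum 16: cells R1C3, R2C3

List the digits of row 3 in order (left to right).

8 1

16 in 2 cells must be {7,9}.
Nothing is forced directly, so branch on R1C3, whose candidates are 7 or 9. If R1C3 = 9: that forces R1C2 = 4, R2C2 = 5, after which R2C3 would have to be in {6,8} for the 19 across but in {7} for the 16 down — contradiction. So R1C3 = 7.
R1C2 = 13 − 7 = 6 completes the 13 across.
R2C2 = 3: the only remaining digit allowed by both the 19 across and the 10 down.
R2C3 = 16 − 7 = 9 completes the 16 down.
R3C2 = 10 − 9 = 1 completes the 10 down.
R2C1 = 19 − 12 = 7 completes the 19 across.
R3C1 = 9 − 1 = 8 completes the 9 across.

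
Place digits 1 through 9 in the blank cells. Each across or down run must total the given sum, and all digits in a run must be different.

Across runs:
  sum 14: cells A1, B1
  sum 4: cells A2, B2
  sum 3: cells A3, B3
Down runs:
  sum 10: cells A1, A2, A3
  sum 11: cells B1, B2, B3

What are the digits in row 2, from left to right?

4 in 2 cells must be {1,3}; 3 in 2 cells must be {1,2}.
Nothing is forced directly, so branch on A1, whose candidates are 5 or 6. If A1 = 5: then B1 would have to be in {9} for the 14 across but in {1,2,3,4,5,6,7,8} for the 11 down — contradiction. So A1 = 6.
B1 = 14 − 6 = 8 completes the 14 across.
Given what's placed, B2 must be 1 to fit the 4 across and 11 down.
A3 = 1: the only remaining digit allowed by both the 3 across and the 10 down.
B3 = 3 − 1 = 2 completes the 3 across.
A2 = 4 − 1 = 3 completes the 4 across.

3 1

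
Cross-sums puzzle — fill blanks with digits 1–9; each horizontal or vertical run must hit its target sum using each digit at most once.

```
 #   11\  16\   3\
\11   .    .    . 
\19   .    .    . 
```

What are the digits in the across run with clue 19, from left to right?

8 9 2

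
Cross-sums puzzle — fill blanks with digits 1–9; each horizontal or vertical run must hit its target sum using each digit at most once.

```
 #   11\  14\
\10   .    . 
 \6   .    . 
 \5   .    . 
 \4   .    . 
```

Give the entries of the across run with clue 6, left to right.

4 in 2 cells must be {1,3}; 11 in 4 cells must be {1,2,3,5}.
Nothing is forced directly, so branch on R1C1, whose candidates are 1 or 2 or 3. If R1C1 = 1: then R1C2 would have to be in {9} for the 10 across but in {1,2,3,4,5,6,7,8} for the 14 down — contradiction. If R1C1 = 3: that forces R1C2 = 7, R4C1 = 1, after which R4C2 would have to be in {3} for the 4 across but in {1,2,4} for the 14 down — contradiction. So R1C1 = 2.
R1C2 = 10 − 2 = 8 completes the 10 across.
Nothing is forced directly, so branch on R2C1, whose candidates are 1 or 5. If R2C1 = 1: then R2C2 would have to be in {5} for the 6 across but in {1,2,3} for the 14 down — contradiction. So R2C1 = 5.
R2C2 = 6 − 5 = 1 completes the 6 across.

5 1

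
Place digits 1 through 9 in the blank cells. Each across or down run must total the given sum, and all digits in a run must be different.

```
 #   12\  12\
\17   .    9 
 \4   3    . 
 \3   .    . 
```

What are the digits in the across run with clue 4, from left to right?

17 in 2 cells must be {8,9}; 4 in 2 cells must be {1,3}; 3 in 2 cells must be {1,2}.
R1C1 = 17 − 9 = 8 completes the 17 across.
R2C2 = 4 − 3 = 1 completes the 4 across.
R3C1 = 12 − 11 = 1 completes the 12 down.
R3C2 = 3 − 1 = 2 completes the 3 across.

3 1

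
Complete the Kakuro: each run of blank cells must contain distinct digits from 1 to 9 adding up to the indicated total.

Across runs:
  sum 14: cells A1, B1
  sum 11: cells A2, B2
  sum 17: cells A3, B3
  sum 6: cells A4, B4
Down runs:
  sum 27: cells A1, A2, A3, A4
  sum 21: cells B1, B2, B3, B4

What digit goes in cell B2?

5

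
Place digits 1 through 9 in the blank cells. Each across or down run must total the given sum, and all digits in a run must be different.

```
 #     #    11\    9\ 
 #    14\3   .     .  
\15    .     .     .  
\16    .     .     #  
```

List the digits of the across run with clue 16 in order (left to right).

3 in 2 cells must be {1,2}; 16 in 2 cells must be {7,9}.
The 16 across and the 14 down share only 9, so R3C1 = 9.
R3C2 = 16 − 9 = 7 completes the 16 across.
R1C2 = 1: the only remaining digit allowed by both the 3 across and the 11 down.
R1C3 = 3 − 1 = 2 completes the 3 across.
R2C1 = 14 − 9 = 5 completes the 14 down.
R2C2 = 11 − 8 = 3 completes the 11 down.
R2C3 = 15 − 8 = 7 completes the 15 across.

9, 7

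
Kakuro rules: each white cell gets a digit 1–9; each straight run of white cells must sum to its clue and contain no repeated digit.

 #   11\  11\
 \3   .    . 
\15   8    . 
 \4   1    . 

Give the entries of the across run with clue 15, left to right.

8 7

3 in 2 cells must be {1,2}; 4 in 2 cells must be {1,3}.
R1C1 = 11 − 9 = 2 completes the 11 down.
R1C2 = 3 − 2 = 1 completes the 3 across.
R2C2 = 15 − 8 = 7 completes the 15 across.
R3C2 = 4 − 1 = 3 completes the 4 across.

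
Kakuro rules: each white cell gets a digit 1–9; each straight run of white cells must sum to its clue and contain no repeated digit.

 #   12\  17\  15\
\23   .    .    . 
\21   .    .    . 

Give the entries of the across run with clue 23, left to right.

8 9 6

23 in 3 cells must be {6,8,9}; 17 in 2 cells must be {8,9}.
Nothing is forced directly, so branch on R1C1, whose candidates are 8 or 9. If R1C1 = 9: that forces R1C2 = 8, R1C3 = 6, after which R2C1 would have to be in {4,5,6,7,8,9} for the 21 across but in {3} for the 12 down — contradiction. So R1C1 = 8.
Given what's placed, R1C2 must be 9 to fit the 23 across and 17 down.
R1C3 = 23 − 17 = 6 completes the 23 across.
R2C1 = 12 − 8 = 4 completes the 12 down.
R2C2 = 17 − 9 = 8 completes the 17 down.
R2C3 = 21 − 12 = 9 completes the 21 across.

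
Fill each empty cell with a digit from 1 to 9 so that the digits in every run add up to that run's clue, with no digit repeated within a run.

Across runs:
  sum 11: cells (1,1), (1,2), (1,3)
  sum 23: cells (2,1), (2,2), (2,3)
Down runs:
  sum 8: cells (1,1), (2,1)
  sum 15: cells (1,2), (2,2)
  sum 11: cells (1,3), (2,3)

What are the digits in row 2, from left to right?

6, 9, 8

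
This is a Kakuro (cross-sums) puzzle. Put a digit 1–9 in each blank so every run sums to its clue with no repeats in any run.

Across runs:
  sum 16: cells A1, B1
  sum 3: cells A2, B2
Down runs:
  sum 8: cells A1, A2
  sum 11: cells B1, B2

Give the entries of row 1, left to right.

7, 9

16 in 2 cells must be {7,9}; 3 in 2 cells must be {1,2}.
The 16 across and the 8 down share only 7, so A1 = 7.
B1 = 16 − 7 = 9 completes the 16 across.
A2 = 8 − 7 = 1 completes the 8 down.
B2 = 3 − 1 = 2 completes the 3 across.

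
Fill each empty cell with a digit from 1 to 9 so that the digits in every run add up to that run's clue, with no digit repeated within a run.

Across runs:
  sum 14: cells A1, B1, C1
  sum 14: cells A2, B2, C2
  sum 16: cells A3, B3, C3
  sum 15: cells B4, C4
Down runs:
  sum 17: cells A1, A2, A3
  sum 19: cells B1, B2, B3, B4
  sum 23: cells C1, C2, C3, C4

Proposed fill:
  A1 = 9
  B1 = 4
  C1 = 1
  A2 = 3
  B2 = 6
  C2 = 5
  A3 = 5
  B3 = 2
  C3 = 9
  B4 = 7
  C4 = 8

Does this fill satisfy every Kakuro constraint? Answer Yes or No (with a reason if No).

Across: 9+4+1=14; 3+6+5=14; 5+2+9=16; 7+8=15. Down: 9+3+5=17; 4+6+2+7=19; 1+5+9+8=23. No digit repeats within any run.

Yes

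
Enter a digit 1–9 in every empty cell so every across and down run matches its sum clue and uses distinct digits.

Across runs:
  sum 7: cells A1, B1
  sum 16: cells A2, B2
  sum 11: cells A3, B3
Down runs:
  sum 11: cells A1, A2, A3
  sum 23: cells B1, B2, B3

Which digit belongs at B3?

16 in 2 cells must be {7,9}; 23 in 3 cells must be {6,8,9}.
The 7 across and the 23 down share only 6, so B1 = 6.
The 16 across and the 11 down share only 7, so A2 = 7.
B2 = 16 − 7 = 9 completes the 16 across.
A3 = 3: the only remaining digit allowed by both the 11 across and the 11 down.
B3 = 11 − 3 = 8 completes the 11 across.
A1 = 7 − 6 = 1 completes the 7 across.

8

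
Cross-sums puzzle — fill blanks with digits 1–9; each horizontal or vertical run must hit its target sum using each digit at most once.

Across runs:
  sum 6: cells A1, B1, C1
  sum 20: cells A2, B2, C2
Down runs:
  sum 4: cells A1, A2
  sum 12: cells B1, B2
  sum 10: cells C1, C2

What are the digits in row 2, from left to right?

3 9 8

6 in 3 cells must be {1,2,3}; 4 in 2 cells must be {1,3}.
The 6 across and the 12 down share only 3, so B1 = 3.
The 20 across and the 4 down share only 3, so A2 = 3.
B2 = 12 − 3 = 9 completes the 12 down.
C2 = 20 − 12 = 8 completes the 20 across.
A1 = 4 − 3 = 1 completes the 4 down.
C1 = 6 − 4 = 2 completes the 6 across.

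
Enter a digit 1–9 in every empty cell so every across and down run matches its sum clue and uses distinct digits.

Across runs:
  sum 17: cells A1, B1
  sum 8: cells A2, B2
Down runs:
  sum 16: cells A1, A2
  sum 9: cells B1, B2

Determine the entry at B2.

1

17 in 2 cells must be {8,9}; 16 in 2 cells must be {7,9}.
The 17 across and the 16 down share only 9, so A1 = 9.
B1 = 17 − 9 = 8 completes the 17 across.
A2 = 16 − 9 = 7 completes the 16 down.
B2 = 8 − 7 = 1 completes the 8 across.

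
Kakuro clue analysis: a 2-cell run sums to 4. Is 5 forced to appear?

No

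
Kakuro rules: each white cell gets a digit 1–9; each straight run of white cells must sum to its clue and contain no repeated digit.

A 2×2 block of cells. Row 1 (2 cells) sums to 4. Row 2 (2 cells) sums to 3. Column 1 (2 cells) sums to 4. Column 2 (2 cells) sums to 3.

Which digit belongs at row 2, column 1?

4 in 2 cells must be {1,3}; 3 in 2 cells must be {1,2}.
The 4 across and the 3 down share only 1, so (1,2) = 1.
The 3 across and the 4 down share only 1, so (2,1) = 1.
(2,2) = 3 − 1 = 2 completes the 3 across.
(1,1) = 4 − 1 = 3 completes the 4 across.

1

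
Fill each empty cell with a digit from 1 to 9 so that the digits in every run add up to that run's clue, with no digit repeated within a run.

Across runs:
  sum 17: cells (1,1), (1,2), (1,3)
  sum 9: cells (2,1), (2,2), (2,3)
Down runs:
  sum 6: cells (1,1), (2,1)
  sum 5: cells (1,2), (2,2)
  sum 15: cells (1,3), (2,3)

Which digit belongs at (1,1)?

5

The 9 across and the 15 down share only 6, so (2,3) = 6.
(1,3) = 15 − 6 = 9 completes the 15 down.
Nothing is forced directly, so branch on (2,1), whose candidates are 1 or 2. If (2,1) = 2: then (1,1) would have to be in {1,2,3,5,6,7} for the 17 across but in {4} for the 6 down — contradiction. So (2,1) = 1.
(1,1) = 6 − 1 = 5 completes the 6 down.
(1,2) = 17 − 14 = 3 completes the 17 across.
(2,2) = 9 − 7 = 2 completes the 9 across.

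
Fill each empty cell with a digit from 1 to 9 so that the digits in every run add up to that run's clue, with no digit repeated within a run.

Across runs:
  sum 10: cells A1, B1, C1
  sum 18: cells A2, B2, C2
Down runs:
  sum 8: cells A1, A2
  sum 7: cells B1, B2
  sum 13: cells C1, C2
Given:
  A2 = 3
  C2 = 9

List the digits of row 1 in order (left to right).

5 1 4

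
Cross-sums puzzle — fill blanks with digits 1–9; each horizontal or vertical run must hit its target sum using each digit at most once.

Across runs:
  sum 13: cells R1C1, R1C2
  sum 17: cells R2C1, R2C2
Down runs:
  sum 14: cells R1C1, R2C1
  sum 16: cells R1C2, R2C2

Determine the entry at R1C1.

6

17 in 2 cells must be {8,9}; 16 in 2 cells must be {7,9}.
The 17 across and the 16 down share only 9, so R2C2 = 9.
R1C2 = 16 − 9 = 7 completes the 16 down.
R2C1 = 17 − 9 = 8 completes the 17 across.
R1C1 = 13 − 7 = 6 completes the 13 across.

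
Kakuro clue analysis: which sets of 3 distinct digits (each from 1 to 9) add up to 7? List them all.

{1,2,4}

3 distinct digits from 1–9 sum between 6 and 24.
Only one set works: {1,2,4}.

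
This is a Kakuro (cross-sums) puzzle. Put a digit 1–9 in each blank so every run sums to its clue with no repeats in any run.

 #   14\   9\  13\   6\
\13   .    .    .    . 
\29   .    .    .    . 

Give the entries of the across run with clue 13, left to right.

6, 2, 4, 1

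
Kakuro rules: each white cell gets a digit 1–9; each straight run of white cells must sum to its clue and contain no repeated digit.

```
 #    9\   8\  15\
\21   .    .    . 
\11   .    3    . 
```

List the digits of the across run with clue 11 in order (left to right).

2 3 6

R1C2 = 8 − 3 = 5 completes the 8 down.
Given what's placed, R1C1 must be 7 to fit the 21 across and 9 down.
R1C3 = 21 − 12 = 9 completes the 21 across.
R2C1 = 9 − 7 = 2 completes the 9 down.
R2C3 = 11 − 5 = 6 completes the 11 across.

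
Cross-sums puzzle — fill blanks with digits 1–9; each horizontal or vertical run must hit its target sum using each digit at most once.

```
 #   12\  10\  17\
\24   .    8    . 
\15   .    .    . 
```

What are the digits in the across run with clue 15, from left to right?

24 in 3 cells must be {7,8,9}; 17 in 2 cells must be {8,9}.
R1C3 = 9: the only remaining digit allowed by both the 24 across and the 17 down.
R2C2 = 10 − 8 = 2 completes the 10 down.
R2C3 = 17 − 9 = 8 completes the 17 down.
R1C1 = 24 − 17 = 7 completes the 24 across.
R2C1 = 15 − 10 = 5 completes the 15 across.

5 2 8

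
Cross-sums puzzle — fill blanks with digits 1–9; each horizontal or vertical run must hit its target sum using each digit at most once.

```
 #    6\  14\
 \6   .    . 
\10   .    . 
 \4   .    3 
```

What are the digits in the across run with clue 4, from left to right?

1 3

4 in 2 cells must be {1,3}; 6 in 3 cells must be {1,2,3}.
R3C1 = 4 − 3 = 1 completes the 4 across.
R1C1 = 2: the only remaining digit allowed by both the 6 across and the 6 down.
R1C2 = 6 − 2 = 4 completes the 6 across.
R2C1 = 6 − 3 = 3 completes the 6 down.
R2C2 = 10 − 3 = 7 completes the 10 across.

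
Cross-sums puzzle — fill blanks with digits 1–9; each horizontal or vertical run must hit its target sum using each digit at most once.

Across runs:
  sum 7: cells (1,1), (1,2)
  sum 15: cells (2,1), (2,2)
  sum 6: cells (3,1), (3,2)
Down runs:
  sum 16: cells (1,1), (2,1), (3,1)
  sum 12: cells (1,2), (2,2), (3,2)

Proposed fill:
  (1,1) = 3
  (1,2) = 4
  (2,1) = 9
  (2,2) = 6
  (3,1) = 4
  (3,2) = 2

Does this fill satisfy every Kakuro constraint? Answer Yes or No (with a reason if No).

Yes

Across: 3+4=7; 9+6=15; 4+2=6. Down: 3+9+4=16; 4+6+2=12. No digit repeats within any run.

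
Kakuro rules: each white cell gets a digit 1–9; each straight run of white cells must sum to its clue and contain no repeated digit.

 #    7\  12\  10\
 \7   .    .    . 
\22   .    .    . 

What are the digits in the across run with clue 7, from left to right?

2 4 1

7 in 3 cells must be {1,2,4}.
The 7 across and the 12 down share only 4, so R1C2 = 4.
R2C2 = 12 − 4 = 8 completes the 12 down.
Given what's placed, R2C3 must be 9 to fit the 22 across and 10 down.
R1C3 = 10 − 9 = 1 completes the 10 down.
R2C1 = 22 − 17 = 5 completes the 22 across.
R1C1 = 7 − 5 = 2 completes the 7 across.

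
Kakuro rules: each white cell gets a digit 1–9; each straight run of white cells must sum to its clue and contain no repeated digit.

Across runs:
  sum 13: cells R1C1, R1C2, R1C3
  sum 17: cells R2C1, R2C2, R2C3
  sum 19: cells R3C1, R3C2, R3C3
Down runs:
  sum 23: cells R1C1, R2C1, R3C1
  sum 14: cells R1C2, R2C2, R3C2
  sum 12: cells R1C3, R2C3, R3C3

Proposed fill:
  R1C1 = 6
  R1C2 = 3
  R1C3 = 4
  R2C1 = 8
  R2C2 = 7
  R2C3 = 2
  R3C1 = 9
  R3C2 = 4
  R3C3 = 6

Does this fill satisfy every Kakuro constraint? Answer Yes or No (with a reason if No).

Yes

Across: 6+3+4=13; 8+7+2=17; 9+4+6=19. Down: 6+8+9=23; 3+7+4=14; 4+2+6=12. No digit repeats within any run.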